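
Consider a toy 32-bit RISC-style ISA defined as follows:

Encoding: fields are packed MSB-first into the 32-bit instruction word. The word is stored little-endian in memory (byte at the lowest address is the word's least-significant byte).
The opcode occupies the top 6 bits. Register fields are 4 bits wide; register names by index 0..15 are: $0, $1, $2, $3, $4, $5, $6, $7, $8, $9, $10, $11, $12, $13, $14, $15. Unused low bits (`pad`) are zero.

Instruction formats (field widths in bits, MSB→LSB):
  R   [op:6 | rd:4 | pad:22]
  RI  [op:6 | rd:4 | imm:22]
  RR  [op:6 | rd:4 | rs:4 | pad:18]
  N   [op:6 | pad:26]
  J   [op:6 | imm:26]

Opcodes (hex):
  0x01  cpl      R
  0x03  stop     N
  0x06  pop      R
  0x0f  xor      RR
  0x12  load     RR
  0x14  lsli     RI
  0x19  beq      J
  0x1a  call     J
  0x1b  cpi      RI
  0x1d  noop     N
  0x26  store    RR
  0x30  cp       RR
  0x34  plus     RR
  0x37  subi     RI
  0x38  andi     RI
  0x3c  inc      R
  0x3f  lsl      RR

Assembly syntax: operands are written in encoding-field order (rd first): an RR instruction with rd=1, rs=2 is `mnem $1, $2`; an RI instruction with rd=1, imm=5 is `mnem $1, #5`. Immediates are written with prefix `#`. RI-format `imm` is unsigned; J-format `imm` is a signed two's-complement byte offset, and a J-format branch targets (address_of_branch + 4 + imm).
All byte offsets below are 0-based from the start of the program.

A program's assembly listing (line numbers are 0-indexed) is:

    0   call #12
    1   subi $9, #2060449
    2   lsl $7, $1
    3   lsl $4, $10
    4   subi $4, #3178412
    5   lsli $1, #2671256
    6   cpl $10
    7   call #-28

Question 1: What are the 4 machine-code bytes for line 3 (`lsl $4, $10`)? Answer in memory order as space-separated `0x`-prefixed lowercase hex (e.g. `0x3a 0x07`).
L3: lsl op=0x3f:6|rd=4:4|rs=10:4|pad=0:18 ⇒ 0xfd280000 ⇒ little 00 00 28 fd

0x00 0x00 0x28 0xfd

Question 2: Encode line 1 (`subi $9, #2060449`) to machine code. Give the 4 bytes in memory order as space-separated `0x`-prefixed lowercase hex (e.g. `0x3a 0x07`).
0xa1 0x70 0x5f 0xde

line 1 (subi): pack op=0x37:6|rd=9:4|imm=2060449:22 = 0xde5f70a1; little→ a1 70 5f de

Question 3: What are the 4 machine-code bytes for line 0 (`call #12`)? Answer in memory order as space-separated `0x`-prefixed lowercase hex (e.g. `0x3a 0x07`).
line 0 (call): pack op=0x1a:6|imm=12:26 = 0x6800000c; little→ 0c 00 00 68

0x0c 0x00 0x00 0x68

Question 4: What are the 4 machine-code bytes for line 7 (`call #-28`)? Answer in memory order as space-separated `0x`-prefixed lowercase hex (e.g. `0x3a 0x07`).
0xe4 0xff 0xff 0x6b

7. call fields op=0x1a:6|imm=-28:26 → word 6bffffe4h → e4 ff ff 6b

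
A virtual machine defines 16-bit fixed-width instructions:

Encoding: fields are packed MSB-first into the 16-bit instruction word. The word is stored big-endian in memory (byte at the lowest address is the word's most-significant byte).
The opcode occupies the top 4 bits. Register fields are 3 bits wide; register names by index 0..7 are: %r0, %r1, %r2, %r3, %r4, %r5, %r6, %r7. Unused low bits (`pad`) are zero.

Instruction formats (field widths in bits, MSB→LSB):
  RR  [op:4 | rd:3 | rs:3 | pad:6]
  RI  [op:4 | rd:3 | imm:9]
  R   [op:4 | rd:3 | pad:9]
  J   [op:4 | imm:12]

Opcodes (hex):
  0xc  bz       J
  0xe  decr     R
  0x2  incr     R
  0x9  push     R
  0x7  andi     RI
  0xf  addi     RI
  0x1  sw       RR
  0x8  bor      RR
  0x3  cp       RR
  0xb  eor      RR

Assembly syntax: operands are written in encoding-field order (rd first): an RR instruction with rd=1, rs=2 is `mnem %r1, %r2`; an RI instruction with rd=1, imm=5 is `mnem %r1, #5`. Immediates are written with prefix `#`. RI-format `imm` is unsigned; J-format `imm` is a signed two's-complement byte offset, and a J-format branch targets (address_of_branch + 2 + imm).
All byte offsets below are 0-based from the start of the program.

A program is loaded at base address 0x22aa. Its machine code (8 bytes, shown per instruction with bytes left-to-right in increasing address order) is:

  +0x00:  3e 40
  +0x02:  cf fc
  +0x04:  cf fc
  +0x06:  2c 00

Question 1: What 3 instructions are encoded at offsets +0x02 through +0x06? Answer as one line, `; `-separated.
@+02  big-endian(cf fc) = 0xcffc
  opcode bits[15:12]=0xc: bz/J
  imm: (w>>0)&0xfff=0xffc (s12→-4) → #-4
@+04  big-endian(cf fc) = 0xcffc
  opcode bits[15:12]=0xc: bz/J
  imm: (w>>0)&0xfff=0xffc (s12→-4) → #-4
@+06  big-endian(2c 00) = 0x2c00
  opcode bits[15:12]=0x2: incr/R
  rd: (w>>9)&0x7=0x6 → %r6

bz #-4; bz #-4; incr %r6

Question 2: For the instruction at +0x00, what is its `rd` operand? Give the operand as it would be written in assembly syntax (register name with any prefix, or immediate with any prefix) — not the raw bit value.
%r7

off 0x00: read 3e 40 as big → 0x3e40
  op=0x3e40>>12=0x3 ⇒ cp (RR)
  rd@[11:9]=0x7 ⇒ %r7
  rs@[8:6]=0x1 ⇒ %r1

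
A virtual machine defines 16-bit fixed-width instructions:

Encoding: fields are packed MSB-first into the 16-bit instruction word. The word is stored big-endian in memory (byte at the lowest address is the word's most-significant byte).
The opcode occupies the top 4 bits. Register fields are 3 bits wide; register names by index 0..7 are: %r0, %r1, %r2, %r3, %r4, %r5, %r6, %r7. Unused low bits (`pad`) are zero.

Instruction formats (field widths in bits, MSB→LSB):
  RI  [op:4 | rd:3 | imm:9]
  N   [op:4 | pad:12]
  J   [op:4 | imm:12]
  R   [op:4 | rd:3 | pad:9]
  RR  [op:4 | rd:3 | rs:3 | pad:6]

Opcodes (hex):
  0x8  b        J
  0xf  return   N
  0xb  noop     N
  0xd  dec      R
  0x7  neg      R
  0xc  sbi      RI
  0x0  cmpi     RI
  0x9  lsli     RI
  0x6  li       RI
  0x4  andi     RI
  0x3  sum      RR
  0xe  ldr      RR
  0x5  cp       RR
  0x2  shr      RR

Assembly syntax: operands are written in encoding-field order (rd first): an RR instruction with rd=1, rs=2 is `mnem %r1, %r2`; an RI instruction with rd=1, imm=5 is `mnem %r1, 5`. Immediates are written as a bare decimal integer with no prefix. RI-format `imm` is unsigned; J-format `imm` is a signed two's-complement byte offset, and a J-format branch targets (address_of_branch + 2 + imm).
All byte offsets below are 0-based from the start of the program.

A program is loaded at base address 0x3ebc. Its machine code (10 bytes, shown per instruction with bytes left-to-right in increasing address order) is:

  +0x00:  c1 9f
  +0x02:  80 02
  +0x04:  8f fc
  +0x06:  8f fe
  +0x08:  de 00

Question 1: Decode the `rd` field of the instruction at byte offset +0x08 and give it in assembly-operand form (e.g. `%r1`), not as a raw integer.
off 0x08: read de 00 as big → 0xde00
  opcode bits[15:12]=0xd: dec/R
  rd@[11:9]=0x7 ⇒ %r7

%r7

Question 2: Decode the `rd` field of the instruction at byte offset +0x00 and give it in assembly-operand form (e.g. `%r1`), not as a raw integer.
%r0

+0x00: c1 9f ⇒ word 0xc19f (big)
  op=0xc19f>>12=0xc ⇒ sbi (RI)
  [11:9] rd=0 = %r0
  [8:0] imm=415 = 415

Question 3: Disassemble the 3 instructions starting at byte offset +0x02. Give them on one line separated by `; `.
b 2; b -4; b -2

+0x02: 80 02 ⇒ word 0x8002 (big)
  op=0x8002>>12=0x8 ⇒ b (J)
  imm@[11:0]=0x2 ⇒ 2
+0x04: 8f fc ⇒ word 0x8ffc (big)
  op=0x8ffc>>12=0x8 ⇒ b (J)
  imm@[11:0]=0xffc (s12→-4) ⇒ -4
+0x06: 8f fe ⇒ word 0x8ffe (big)
  op=0x8ffe>>12=0x8 ⇒ b (J)
  imm@[11:0]=0xffe (s12→-2) ⇒ -2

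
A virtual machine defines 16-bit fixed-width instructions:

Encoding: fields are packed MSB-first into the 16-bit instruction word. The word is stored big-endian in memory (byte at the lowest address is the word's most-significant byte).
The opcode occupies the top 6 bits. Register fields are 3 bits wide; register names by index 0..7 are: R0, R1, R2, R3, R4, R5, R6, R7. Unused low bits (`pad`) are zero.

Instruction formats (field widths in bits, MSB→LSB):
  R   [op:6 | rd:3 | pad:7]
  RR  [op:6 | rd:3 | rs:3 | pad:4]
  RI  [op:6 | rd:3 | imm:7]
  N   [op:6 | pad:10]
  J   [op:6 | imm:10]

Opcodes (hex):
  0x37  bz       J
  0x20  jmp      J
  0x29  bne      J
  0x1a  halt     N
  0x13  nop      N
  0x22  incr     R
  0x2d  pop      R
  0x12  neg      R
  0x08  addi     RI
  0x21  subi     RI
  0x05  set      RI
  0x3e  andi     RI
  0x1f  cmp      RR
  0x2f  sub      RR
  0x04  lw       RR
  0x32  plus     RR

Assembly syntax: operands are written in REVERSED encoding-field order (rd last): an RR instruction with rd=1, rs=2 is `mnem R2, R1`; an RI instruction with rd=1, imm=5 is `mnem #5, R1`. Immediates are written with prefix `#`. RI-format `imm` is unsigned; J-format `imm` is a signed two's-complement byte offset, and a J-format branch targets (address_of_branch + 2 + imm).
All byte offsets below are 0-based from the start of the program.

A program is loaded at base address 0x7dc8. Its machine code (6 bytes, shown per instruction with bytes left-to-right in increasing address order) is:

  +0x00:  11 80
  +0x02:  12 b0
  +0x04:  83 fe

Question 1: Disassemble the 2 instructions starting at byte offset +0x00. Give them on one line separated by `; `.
lw R0, R3; lw R3, R5

@+00  big-endian(11 80) = 0x1180
  op=0x1180>>10=0x4 ⇒ lw (RR)
  rd: (w>>7)&0x7=0x3 → R3
  rs: (w>>4)&0x7=0x0 → R0
@+02  big-endian(12 b0) = 0x12b0
  op=0x12b0>>10=0x4 ⇒ lw (RR)
  rd: (w>>7)&0x7=0x5 → R5
  rs: (w>>4)&0x7=0x3 → R3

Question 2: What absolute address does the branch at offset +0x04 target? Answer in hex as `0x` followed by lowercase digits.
[04] 83 fe → 0x83fe
  op=0x83fe>>10=0x20 ⇒ jmp (J)
  imm@[9:0]=0x3fe (s10→-2) ⇒ #-2
  target = base 0x7dc8 + off 0x04 + 2 + imm -2 = 0x7dcc

0x7dcc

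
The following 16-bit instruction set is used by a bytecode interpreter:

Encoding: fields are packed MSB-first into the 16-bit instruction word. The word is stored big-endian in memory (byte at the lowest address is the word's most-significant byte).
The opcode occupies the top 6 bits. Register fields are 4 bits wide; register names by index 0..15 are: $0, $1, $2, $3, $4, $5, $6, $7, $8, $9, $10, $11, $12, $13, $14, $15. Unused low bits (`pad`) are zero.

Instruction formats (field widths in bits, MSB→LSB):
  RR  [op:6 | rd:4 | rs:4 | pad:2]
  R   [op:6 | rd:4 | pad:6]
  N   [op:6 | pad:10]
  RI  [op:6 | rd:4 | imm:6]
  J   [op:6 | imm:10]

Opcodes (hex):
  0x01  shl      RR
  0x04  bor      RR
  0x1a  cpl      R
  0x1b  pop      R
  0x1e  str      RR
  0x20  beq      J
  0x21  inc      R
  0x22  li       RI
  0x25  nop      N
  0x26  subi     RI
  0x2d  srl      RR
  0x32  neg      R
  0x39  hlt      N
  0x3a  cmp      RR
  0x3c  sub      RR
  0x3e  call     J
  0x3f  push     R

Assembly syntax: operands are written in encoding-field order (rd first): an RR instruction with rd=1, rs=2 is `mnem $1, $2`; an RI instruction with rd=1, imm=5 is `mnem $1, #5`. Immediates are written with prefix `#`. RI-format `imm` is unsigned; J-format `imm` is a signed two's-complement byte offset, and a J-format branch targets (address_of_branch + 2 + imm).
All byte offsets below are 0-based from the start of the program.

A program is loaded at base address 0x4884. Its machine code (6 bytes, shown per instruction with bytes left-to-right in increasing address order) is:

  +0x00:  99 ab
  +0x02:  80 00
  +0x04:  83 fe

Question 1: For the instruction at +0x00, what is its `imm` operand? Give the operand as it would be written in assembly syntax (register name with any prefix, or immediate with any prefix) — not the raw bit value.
#43

+0x00: 99 ab ⇒ word 0x99ab (big)
  op=0x99ab>>10=0x26 ⇒ subi (RI)
  [9:6] rd=6 = $6
  [5:0] imm=43 = #43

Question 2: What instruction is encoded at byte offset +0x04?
beq #-2

[04] 83 fe → 0x83fe
  opcode bits[15:10]=0x20: beq/J
  imm: (w>>0)&0x3ff=0x3fe (s10→-2) → #-2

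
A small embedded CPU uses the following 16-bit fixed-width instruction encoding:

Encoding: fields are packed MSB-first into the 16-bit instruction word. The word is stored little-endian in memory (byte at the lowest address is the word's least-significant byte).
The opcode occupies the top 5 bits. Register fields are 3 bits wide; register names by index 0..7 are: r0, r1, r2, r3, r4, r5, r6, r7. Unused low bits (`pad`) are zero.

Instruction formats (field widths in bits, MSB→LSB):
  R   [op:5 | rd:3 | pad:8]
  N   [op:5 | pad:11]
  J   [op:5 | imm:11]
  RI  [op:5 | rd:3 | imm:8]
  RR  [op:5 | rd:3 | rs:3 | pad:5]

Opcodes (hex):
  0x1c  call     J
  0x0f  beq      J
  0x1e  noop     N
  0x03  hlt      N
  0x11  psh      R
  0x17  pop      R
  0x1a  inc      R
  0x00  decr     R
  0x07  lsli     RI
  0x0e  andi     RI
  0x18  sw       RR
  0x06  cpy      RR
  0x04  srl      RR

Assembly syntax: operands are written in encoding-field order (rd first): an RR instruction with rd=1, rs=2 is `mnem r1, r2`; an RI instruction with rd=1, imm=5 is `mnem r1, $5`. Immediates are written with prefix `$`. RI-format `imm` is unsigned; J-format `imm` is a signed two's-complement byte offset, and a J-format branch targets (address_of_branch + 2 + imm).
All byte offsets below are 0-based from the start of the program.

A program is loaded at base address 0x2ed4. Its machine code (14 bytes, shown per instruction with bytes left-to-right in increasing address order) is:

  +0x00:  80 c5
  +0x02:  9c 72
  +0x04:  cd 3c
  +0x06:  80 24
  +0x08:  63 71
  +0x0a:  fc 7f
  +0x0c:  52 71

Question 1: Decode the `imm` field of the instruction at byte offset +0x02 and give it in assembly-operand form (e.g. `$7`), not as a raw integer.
$156

[02] 9c 72 → 0x729c
  top 5b → 0xe → andi [RI]
  [10:8] rd=2 = r2
  [7:0] imm=156 = $156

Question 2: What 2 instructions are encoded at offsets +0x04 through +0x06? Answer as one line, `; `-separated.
lsli r4, $205; srl r4, r4

off 0x04: read cd 3c as little → 0x3ccd
  top 5b → 0x7 → lsli [RI]
  rd@[10:8]=0x4 ⇒ r4
  imm@[7:0]=0xcd ⇒ $205
off 0x06: read 80 24 as little → 0x2480
  top 5b → 0x4 → srl [RR]
  rd@[10:8]=0x4 ⇒ r4
  rs@[7:5]=0x4 ⇒ r4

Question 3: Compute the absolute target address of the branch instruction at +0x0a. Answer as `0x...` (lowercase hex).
off 0x0a: read fc 7f as little → 0x7ffc
  opcode bits[15:11]=0xf: beq/J
  imm@[10:0]=0x7fc (s11→-4) ⇒ $-4
  target = base 0x2ed4 + off 0x0a + 2 + imm -4 = 0x2edc

0x2edc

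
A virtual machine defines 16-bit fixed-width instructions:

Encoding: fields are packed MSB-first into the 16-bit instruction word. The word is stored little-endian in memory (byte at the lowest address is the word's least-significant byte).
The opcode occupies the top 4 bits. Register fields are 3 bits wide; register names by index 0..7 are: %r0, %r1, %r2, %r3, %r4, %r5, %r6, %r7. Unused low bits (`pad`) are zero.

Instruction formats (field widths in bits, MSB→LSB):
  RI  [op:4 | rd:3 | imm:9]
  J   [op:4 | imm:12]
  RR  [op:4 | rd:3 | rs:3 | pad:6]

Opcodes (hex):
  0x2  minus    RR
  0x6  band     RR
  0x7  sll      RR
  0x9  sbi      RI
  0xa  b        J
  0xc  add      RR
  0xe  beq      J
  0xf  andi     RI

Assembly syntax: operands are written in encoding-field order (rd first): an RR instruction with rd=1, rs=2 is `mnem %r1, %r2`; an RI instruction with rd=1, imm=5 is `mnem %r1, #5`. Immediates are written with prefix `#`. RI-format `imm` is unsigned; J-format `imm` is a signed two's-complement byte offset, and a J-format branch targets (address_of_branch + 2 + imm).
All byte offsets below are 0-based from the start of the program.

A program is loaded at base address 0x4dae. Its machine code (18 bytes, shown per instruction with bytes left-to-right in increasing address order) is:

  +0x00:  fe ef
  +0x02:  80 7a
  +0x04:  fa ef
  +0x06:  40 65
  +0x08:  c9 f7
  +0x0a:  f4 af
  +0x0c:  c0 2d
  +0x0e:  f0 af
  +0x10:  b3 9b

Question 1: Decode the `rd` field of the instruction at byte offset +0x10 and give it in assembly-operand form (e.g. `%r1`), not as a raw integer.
%r5

@+10  little-endian(b3 9b) = 0x9bb3
  top 4b → 0x9 → sbi [RI]
  rd: (w>>9)&0x7=0x5 → %r5
  imm: (w>>0)&0x1ff=0x1b3 → #435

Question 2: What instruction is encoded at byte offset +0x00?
beq #-2

[00] fe ef → 0xeffe
  op=0xeffe>>12=0xe ⇒ beq (J)
  imm: (w>>0)&0xfff=0xffe (s12→-2) → #-2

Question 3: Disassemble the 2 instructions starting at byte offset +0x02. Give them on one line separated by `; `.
sll %r5, %r2; beq #-6

[02] 80 7a → 0x7a80
  top 4b → 0x7 → sll [RR]
  rd@[11:9]=0x5 ⇒ %r5
  rs@[8:6]=0x2 ⇒ %r2
[04] fa ef → 0xeffa
  top 4b → 0xe → beq [J]
  imm@[11:0]=0xffa (s12→-6) ⇒ #-6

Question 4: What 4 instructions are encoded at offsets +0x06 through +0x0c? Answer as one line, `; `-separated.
band %r2, %r5; andi %r3, #457; b #-12; minus %r6, %r7

@+06  little-endian(40 65) = 0x6540
  opcode bits[15:12]=0x6: band/RR
  rd@[11:9]=0x2 ⇒ %r2
  rs@[8:6]=0x5 ⇒ %r5
@+08  little-endian(c9 f7) = 0xf7c9
  opcode bits[15:12]=0xf: andi/RI
  rd@[11:9]=0x3 ⇒ %r3
  imm@[8:0]=0x1c9 ⇒ #457
@+0a  little-endian(f4 af) = 0xaff4
  opcode bits[15:12]=0xa: b/J
  imm@[11:0]=0xff4 (s12→-12) ⇒ #-12
@+0c  little-endian(c0 2d) = 0x2dc0
  opcode bits[15:12]=0x2: minus/RR
  rd@[11:9]=0x6 ⇒ %r6
  rs@[8:6]=0x7 ⇒ %r7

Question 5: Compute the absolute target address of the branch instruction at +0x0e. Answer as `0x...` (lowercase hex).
+0x0e: f0 af ⇒ word 0xaff0 (little)
  op=0xaff0>>12=0xa ⇒ b (J)
  imm: (w>>0)&0xfff=0xff0 (s12→-16) → #-16
  target = base 0x4dae + off 0x0e + 2 + imm -16 = 0x4dae

0x4dae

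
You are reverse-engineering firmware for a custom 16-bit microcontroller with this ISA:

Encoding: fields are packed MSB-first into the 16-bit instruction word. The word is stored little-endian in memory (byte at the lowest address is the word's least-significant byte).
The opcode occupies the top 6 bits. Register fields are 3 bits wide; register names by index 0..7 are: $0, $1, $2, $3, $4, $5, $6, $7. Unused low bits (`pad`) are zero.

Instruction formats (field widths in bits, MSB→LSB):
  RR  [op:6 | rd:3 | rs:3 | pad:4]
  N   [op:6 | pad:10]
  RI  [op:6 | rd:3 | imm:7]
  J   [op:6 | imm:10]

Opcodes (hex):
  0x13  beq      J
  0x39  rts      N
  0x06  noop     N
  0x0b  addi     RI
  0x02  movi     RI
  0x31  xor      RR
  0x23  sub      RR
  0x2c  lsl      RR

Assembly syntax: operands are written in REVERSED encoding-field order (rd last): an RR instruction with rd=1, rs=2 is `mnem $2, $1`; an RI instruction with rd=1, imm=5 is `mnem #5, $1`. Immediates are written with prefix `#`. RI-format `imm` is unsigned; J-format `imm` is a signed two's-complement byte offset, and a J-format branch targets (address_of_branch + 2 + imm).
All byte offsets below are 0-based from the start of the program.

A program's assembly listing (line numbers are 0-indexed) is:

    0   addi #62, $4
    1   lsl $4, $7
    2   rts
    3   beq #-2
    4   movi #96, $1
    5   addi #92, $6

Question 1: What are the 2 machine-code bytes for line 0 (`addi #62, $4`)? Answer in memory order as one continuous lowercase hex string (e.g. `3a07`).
3e2e

0. addi fields op=0xb:6|rd=4:3|imm=62:7 → word 2e3eh → 3e 2e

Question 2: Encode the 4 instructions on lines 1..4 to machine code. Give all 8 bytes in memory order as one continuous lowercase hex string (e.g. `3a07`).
c0b300e4fe4fe008

L1: lsl op=0x2c:6|rd=7:3|rs=4:3|pad=0:4 ⇒ 0xb3c0 ⇒ little c0 b3
L2: rts op=0x39:6|pad=0:10 ⇒ 0xe400 ⇒ little 00 e4
L3: beq op=0x13:6|imm=-2:10 ⇒ 0x4ffe ⇒ little fe 4f
L4: movi op=0x2:6|rd=1:3|imm=96:7 ⇒ 0x08e0 ⇒ little e0 08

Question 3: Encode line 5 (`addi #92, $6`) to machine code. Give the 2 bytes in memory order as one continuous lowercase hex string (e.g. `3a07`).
5c2f

line 5 (addi): pack op=0xb:6|rd=6:3|imm=92:7 = 0x2f5c; little→ 5c 2f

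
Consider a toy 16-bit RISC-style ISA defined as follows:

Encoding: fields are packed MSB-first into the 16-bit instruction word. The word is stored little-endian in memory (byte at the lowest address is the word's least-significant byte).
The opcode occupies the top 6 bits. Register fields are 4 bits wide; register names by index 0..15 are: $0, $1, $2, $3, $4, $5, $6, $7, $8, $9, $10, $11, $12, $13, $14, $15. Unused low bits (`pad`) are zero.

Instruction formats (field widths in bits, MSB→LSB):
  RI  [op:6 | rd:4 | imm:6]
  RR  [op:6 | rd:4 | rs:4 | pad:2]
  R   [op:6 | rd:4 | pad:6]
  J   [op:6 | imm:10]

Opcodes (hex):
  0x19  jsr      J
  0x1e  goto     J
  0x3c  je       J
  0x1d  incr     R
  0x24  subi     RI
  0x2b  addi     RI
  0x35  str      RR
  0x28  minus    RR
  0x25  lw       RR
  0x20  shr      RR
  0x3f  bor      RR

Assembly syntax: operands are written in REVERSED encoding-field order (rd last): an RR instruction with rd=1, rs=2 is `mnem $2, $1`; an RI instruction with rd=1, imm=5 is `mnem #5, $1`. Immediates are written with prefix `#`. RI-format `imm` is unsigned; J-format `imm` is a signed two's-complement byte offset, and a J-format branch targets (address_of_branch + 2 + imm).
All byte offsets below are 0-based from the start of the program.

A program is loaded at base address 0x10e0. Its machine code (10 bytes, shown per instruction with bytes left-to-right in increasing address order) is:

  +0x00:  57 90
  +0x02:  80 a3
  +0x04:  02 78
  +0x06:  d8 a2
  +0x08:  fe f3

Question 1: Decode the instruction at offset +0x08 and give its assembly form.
[08] fe f3 → 0xf3fe
  opcode bits[15:10]=0x3c: je/J
  imm@[9:0]=0x3fe (s10→-2) ⇒ #-2

je #-2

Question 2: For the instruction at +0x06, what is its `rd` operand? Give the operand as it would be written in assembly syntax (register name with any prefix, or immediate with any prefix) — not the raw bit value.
$11

off 0x06: read d8 a2 as little → 0xa2d8
  opcode bits[15:10]=0x28: minus/RR
  [9:6] rd=11 = $11
  [5:2] rs=6 = $6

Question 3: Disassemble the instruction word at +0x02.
minus $0, $14

[02] 80 a3 → 0xa380
  opcode bits[15:10]=0x28: minus/RR
  rd: (w>>6)&0xf=0xe → $14
  rs: (w>>2)&0xf=0x0 → $0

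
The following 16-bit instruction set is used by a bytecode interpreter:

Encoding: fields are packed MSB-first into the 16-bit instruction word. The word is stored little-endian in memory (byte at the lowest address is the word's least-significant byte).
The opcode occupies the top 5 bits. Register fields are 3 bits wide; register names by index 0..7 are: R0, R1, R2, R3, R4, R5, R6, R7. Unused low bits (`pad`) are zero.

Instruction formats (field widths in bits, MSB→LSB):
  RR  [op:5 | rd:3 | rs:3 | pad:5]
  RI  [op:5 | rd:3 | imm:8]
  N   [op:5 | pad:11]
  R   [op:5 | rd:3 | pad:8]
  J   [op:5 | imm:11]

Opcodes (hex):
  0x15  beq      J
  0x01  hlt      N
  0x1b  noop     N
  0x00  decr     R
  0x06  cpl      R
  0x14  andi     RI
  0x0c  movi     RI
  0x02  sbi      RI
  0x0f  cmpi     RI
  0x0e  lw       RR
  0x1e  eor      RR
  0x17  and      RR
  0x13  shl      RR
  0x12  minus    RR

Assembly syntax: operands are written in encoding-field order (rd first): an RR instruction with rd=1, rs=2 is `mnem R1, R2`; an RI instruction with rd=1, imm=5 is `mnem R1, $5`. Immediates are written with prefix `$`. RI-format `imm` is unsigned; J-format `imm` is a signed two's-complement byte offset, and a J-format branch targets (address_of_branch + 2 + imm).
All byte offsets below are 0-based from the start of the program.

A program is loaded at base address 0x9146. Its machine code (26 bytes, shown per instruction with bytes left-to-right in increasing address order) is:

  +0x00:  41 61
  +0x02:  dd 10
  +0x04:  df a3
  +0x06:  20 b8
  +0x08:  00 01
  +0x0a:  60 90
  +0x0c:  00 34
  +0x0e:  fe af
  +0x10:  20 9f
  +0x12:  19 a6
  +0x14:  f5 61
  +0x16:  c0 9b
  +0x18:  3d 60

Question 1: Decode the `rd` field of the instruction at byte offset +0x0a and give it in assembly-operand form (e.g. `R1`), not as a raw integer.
R0

off 0x0a: read 60 90 as little → 0x9060
  op=0x9060>>11=0x12 ⇒ minus (RR)
  rd: (w>>8)&0x7=0x0 → R0
  rs: (w>>5)&0x7=0x3 → R3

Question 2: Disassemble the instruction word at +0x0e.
@+0e  little-endian(fe af) = 0xaffe
  opcode bits[15:11]=0x15: beq/J
  imm@[10:0]=0x7fe (s11→-2) ⇒ $-2

beq $-2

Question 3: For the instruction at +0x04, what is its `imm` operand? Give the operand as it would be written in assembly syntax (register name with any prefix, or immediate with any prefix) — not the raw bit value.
off 0x04: read df a3 as little → 0xa3df
  opcode bits[15:11]=0x14: andi/RI
  rd: (w>>8)&0x7=0x3 → R3
  imm: (w>>0)&0xff=0xdf → $223

$223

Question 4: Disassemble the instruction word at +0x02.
sbi R0, $221

off 0x02: read dd 10 as little → 0x10dd
  opcode bits[15:11]=0x2: sbi/RI
  [10:8] rd=0 = R0
  [7:0] imm=221 = $221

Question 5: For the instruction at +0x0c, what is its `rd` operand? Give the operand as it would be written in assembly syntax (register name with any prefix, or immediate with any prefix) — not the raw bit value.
off 0x0c: read 00 34 as little → 0x3400
  opcode bits[15:11]=0x6: cpl/R
  rd@[10:8]=0x4 ⇒ R4

R4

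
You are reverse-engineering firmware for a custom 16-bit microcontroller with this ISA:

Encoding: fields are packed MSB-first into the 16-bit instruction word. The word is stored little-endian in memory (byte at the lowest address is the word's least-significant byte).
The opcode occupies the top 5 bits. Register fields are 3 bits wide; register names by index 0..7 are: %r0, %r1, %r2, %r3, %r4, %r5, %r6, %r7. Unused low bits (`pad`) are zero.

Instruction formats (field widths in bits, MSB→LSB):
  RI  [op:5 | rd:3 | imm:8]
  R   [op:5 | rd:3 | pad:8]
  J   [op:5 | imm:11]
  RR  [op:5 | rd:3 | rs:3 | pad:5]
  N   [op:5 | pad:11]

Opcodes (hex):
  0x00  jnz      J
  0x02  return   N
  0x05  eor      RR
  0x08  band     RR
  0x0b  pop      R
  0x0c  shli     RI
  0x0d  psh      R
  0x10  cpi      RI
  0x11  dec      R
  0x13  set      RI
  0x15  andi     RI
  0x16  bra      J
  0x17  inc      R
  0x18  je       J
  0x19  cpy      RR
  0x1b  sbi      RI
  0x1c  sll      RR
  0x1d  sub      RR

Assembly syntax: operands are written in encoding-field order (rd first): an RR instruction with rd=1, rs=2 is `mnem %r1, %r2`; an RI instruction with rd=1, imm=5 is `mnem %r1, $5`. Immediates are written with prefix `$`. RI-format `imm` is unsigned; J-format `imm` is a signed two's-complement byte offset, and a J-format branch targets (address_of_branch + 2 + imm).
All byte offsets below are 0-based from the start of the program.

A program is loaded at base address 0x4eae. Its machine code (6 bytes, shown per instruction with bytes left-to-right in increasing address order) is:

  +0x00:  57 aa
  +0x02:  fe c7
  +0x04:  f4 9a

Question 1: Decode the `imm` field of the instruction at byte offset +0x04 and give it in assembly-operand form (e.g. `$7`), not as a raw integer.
$244

off 0x04: read f4 9a as little → 0x9af4
  opcode bits[15:11]=0x13: set/RI
  rd@[10:8]=0x2 ⇒ %r2
  imm@[7:0]=0xf4 ⇒ $244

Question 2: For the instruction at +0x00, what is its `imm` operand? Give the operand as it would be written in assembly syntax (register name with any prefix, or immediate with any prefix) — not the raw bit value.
off 0x00: read 57 aa as little → 0xaa57
  top 5b → 0x15 → andi [RI]
  rd: (w>>8)&0x7=0x2 → %r2
  imm: (w>>0)&0xff=0x57 → $87

$87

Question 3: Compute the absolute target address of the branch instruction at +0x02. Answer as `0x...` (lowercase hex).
0x4eb0

off 0x02: read fe c7 as little → 0xc7fe
  top 5b → 0x18 → je [J]
  imm@[10:0]=0x7fe (s11→-2) ⇒ $-2
  target = base 0x4eae + off 0x02 + 2 + imm -2 = 0x4eb0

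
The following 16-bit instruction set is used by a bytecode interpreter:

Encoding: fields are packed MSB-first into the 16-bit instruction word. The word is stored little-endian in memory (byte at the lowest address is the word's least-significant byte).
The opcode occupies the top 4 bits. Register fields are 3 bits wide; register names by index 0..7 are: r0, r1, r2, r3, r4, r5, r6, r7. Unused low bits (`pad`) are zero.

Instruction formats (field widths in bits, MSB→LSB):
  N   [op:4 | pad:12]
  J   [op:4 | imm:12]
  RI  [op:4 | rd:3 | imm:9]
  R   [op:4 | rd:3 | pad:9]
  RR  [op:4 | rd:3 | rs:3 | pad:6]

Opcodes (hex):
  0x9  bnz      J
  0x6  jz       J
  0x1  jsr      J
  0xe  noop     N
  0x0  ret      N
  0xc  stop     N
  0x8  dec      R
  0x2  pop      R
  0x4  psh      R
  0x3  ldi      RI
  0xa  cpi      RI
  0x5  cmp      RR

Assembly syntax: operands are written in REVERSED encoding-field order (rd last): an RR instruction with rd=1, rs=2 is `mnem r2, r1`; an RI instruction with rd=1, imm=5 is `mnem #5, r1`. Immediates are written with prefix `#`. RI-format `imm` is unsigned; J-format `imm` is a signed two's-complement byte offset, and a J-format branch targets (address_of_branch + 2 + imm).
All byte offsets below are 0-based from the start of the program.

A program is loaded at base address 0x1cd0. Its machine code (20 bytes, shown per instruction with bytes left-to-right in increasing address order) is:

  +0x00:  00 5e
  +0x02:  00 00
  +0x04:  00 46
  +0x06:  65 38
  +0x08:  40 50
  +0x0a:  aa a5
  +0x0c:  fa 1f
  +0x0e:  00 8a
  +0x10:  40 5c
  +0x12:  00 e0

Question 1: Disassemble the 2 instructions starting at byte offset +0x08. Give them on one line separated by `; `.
+0x08: 40 50 ⇒ word 0x5040 (little)
  opcode bits[15:12]=0x5: cmp/RR
  [11:9] rd=0 = r0
  [8:6] rs=1 = r1
+0x0a: aa a5 ⇒ word 0xa5aa (little)
  opcode bits[15:12]=0xa: cpi/RI
  [11:9] rd=2 = r2
  [8:0] imm=426 = #426

cmp r1, r0; cpi #426, r2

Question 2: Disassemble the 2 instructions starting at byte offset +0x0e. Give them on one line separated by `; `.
+0x0e: 00 8a ⇒ word 0x8a00 (little)
  opcode bits[15:12]=0x8: dec/R
  [11:9] rd=5 = r5
+0x10: 40 5c ⇒ word 0x5c40 (little)
  opcode bits[15:12]=0x5: cmp/RR
  [11:9] rd=6 = r6
  [8:6] rs=1 = r1

dec r5; cmp r1, r6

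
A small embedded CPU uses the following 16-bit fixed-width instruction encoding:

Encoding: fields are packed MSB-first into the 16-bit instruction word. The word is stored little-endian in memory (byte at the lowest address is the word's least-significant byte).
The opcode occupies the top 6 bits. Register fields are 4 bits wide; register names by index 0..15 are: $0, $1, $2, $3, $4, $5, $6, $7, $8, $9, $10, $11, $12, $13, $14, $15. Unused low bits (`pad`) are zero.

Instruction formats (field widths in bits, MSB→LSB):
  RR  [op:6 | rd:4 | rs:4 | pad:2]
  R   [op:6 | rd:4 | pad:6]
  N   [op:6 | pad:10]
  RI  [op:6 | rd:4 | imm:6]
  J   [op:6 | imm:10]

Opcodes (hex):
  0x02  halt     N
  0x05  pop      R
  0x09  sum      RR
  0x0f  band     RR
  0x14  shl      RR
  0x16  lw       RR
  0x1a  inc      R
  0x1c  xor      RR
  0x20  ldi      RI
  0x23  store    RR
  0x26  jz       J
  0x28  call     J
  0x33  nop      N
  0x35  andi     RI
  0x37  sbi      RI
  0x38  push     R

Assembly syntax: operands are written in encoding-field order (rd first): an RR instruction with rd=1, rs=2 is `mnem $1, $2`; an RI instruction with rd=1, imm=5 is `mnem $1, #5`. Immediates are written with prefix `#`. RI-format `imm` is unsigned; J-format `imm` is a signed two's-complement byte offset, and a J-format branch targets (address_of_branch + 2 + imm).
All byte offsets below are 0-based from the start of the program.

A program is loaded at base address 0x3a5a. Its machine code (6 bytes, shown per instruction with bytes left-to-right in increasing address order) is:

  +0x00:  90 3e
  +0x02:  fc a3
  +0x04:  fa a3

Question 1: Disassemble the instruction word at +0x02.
@+02  little-endian(fc a3) = 0xa3fc
  top 6b → 0x28 → call [J]
  imm@[9:0]=0x3fc (s10→-4) ⇒ #-4

call #-4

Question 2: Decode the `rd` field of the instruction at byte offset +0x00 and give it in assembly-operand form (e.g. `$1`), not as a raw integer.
$10

@+00  little-endian(90 3e) = 0x3e90
  opcode bits[15:10]=0xf: band/RR
  rd@[9:6]=0xa ⇒ $10
  rs@[5:2]=0x4 ⇒ $4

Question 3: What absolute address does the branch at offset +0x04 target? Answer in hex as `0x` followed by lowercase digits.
@+04  little-endian(fa a3) = 0xa3fa
  top 6b → 0x28 → call [J]
  imm@[9:0]=0x3fa (s10→-6) ⇒ #-6
  target = base 0x3a5a + off 0x04 + 2 + imm -6 = 0x3a5a

0x3a5a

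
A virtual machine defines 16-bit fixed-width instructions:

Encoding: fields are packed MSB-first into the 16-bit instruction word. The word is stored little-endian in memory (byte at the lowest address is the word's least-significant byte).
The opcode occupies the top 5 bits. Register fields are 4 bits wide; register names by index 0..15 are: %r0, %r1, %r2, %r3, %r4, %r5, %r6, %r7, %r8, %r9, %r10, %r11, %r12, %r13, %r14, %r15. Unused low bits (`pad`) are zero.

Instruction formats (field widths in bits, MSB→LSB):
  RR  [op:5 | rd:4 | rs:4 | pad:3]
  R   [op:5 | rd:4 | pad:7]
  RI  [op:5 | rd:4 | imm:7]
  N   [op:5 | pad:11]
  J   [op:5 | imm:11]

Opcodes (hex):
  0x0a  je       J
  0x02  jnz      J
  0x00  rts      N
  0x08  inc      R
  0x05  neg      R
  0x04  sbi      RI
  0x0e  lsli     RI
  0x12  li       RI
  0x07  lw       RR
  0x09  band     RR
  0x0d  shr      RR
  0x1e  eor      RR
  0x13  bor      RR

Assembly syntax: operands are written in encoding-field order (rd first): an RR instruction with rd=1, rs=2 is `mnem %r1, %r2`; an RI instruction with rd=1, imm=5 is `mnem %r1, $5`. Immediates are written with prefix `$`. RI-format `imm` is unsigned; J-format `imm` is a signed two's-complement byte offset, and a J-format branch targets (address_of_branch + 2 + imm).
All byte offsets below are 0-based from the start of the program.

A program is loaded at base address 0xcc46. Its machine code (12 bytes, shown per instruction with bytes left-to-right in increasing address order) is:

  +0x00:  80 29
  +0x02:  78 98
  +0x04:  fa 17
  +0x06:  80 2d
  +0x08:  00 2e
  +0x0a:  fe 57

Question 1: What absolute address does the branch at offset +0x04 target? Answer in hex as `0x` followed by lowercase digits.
0xcc46

+0x04: fa 17 ⇒ word 0x17fa (little)
  op=0x17fa>>11=0x2 ⇒ jnz (J)
  imm: (w>>0)&0x7ff=0x7fa (s11→-6) → $-6
  target = base 0xcc46 + off 0x04 + 2 + imm -6 = 0xcc46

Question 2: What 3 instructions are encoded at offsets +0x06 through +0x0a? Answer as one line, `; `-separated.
neg %r11; neg %r12; je $-2

@+06  little-endian(80 2d) = 0x2d80
  top 5b → 0x5 → neg [R]
  rd: (w>>7)&0xf=0xb → %r11
@+08  little-endian(00 2e) = 0x2e00
  top 5b → 0x5 → neg [R]
  rd: (w>>7)&0xf=0xc → %r12
@+0a  little-endian(fe 57) = 0x57fe
  top 5b → 0xa → je [J]
  imm: (w>>0)&0x7ff=0x7fe (s11→-2) → $-2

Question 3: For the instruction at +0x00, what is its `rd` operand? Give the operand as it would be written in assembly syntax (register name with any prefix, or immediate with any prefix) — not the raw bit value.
%r3

+0x00: 80 29 ⇒ word 0x2980 (little)
  opcode bits[15:11]=0x5: neg/R
  [10:7] rd=3 = %r3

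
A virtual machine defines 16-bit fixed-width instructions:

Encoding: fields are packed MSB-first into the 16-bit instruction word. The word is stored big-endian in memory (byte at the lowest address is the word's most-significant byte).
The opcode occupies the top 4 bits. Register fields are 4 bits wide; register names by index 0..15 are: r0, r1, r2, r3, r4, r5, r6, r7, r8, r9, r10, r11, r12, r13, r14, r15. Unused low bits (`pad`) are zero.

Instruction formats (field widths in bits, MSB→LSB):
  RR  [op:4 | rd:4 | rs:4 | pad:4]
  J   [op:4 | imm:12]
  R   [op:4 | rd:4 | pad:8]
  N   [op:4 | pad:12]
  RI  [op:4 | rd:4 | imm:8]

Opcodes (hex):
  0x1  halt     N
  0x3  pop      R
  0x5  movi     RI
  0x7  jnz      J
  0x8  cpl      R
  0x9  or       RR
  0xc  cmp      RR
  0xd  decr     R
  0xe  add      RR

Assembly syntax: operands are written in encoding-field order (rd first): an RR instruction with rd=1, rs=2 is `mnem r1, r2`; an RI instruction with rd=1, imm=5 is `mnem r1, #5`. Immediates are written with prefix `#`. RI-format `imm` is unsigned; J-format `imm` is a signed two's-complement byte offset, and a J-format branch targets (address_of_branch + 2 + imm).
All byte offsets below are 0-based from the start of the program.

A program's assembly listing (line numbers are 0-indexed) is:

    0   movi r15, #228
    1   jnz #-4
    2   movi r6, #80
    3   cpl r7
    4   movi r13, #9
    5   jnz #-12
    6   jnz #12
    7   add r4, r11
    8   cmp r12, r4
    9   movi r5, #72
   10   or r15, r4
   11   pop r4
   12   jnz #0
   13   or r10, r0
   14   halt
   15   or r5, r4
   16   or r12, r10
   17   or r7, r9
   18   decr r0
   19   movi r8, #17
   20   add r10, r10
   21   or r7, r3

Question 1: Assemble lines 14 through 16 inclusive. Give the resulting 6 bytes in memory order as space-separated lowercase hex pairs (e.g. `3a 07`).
10 00 95 40 9c a0

line 14 (halt): pack op=0x1:4|pad=0:12 = 0x1000; big→ 10 00
line 15 (or): pack op=0x9:4|rd=5:4|rs=4:4|pad=0:4 = 0x9540; big→ 95 40
line 16 (or): pack op=0x9:4|rd=12:4|rs=10:4|pad=0:4 = 0x9ca0; big→ 9c a0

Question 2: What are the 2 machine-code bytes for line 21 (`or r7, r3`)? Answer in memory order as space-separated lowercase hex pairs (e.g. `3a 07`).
line 21 (or): pack op=0x9:4|rd=7:4|rs=3:4|pad=0:4 = 0x9730; big→ 97 30

97 30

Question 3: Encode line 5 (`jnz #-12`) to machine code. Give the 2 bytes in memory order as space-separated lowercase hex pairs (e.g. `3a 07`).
L5: jnz op=0x7:4|imm=-12:12 ⇒ 0x7ff4 ⇒ big 7f f4

7f f4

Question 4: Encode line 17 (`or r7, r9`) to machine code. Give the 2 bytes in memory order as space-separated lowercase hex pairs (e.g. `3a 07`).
line 17 (or): pack op=0x9:4|rd=7:4|rs=9:4|pad=0:4 = 0x9790; big→ 97 90

97 90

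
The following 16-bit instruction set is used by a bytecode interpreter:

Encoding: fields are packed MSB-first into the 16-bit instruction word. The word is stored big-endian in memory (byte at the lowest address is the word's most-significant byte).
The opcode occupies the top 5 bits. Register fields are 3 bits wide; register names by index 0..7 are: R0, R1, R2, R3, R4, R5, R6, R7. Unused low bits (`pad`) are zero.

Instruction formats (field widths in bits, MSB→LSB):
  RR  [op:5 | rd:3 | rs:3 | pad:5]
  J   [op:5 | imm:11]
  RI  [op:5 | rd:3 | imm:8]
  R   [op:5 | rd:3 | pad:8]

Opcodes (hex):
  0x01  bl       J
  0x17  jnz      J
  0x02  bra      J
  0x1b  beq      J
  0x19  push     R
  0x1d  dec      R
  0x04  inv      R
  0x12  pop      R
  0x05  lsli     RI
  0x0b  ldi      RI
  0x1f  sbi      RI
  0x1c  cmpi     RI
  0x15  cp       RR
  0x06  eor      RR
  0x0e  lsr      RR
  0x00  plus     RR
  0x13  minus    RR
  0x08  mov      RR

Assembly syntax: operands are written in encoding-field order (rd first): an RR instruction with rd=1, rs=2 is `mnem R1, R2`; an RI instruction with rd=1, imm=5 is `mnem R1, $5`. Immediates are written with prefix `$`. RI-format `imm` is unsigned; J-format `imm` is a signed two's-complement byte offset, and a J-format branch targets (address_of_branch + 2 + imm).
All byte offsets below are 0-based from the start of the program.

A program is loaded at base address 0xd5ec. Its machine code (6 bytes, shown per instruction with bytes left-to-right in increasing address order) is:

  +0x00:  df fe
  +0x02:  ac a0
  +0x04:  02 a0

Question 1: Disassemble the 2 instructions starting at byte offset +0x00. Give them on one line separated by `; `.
off 0x00: read df fe as big → 0xdffe
  top 5b → 0x1b → beq [J]
  [10:0] imm=2046 (s11→-2) = $-2
off 0x02: read ac a0 as big → 0xaca0
  top 5b → 0x15 → cp [RR]
  [10:8] rd=4 = R4
  [7:5] rs=5 = R5

beq $-2; cp R4, R5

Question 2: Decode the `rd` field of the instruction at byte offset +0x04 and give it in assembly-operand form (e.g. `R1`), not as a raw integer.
R2

[04] 02 a0 → 0x02a0
  opcode bits[15:11]=0x0: plus/RR
  rd: (w>>8)&0x7=0x2 → R2
  rs: (w>>5)&0x7=0x5 → R5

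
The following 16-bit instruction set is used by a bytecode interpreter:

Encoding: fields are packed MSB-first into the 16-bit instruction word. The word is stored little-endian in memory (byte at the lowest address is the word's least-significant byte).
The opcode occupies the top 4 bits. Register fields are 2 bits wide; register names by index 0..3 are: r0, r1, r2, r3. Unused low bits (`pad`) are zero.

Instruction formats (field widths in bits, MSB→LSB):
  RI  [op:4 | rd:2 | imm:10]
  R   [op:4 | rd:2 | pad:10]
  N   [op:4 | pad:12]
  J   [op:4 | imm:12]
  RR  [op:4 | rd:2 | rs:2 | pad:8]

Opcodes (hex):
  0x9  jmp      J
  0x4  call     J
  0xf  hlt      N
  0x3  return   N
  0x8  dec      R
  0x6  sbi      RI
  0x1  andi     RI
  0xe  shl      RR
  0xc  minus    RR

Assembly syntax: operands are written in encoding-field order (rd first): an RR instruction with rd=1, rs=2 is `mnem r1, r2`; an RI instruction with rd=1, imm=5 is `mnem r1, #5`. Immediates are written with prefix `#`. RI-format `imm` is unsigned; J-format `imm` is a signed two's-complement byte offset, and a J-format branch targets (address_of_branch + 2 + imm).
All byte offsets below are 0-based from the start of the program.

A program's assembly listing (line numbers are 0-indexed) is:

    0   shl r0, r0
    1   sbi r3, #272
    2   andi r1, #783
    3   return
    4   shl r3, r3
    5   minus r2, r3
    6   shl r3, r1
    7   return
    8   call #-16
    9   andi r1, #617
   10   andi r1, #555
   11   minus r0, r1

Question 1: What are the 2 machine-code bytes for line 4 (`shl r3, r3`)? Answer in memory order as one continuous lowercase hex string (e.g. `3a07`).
L4: shl op=0xe:4|rd=3:2|rs=3:2|pad=0:8 ⇒ 0xef00 ⇒ little 00 ef

00ef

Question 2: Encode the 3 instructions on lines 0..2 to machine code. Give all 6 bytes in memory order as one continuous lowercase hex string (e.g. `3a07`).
00e0106d0f17

L0: shl op=0xe:4|rd=0:2|rs=0:2|pad=0:8 ⇒ 0xe000 ⇒ little 00 e0
L1: sbi op=0x6:4|rd=3:2|imm=272:10 ⇒ 0x6d10 ⇒ little 10 6d
L2: andi op=0x1:4|rd=1:2|imm=783:10 ⇒ 0x170f ⇒ little 0f 17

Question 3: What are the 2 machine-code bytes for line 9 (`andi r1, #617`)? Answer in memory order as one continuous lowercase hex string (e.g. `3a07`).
line 9 (andi): pack op=0x1:4|rd=1:2|imm=617:10 = 0x1669; little→ 69 16

6916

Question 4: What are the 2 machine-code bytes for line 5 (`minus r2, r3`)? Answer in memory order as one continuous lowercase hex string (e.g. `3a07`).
5. minus fields op=0xc:4|rd=2:2|rs=3:2|pad=0:8 → word cb00h → 00 cb

00cb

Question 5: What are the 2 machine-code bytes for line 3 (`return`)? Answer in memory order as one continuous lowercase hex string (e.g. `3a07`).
line 3 (return): pack op=0x3:4|pad=0:12 = 0x3000; little→ 00 30

0030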